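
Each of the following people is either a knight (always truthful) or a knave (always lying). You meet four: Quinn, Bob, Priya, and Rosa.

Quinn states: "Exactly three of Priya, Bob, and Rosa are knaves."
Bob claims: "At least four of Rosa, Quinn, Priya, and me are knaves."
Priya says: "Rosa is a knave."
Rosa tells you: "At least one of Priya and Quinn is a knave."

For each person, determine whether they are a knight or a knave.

Consider Quinn. Suppose Quinn is a knight.
Then no assignment of the remaining roles makes every statement match its speaker's type — contradiction.
So Quinn is a knave.
With that fixed, Rosa's statement is true, so Rosa is a knight.
With that fixed, Bob's statement is false, so Bob is a knave.
With that fixed, Priya's statement is false, so Priya is a knave.

Quinn: knave, Bob: knave, Priya: knave, Rosa: knight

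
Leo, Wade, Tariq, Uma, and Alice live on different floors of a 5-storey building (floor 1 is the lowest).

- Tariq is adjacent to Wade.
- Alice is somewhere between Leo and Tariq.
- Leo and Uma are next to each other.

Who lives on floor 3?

With clues 1–2, Leo is ruled out for floor 3.
With clues 1–3, Tariq, Uma, and Wade are ruled out for floor 3.
So floor 3 is Alice.

Alice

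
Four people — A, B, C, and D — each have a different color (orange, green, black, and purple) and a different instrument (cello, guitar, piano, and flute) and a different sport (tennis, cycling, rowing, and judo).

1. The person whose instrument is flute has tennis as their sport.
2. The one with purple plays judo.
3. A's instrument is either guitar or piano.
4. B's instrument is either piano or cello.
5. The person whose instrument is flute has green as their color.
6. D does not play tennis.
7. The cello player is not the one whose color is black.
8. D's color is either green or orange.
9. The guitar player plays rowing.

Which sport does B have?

judo

With clues 1–4, tennis is impossible for B's sport.
With clues 1–9, cycling and rowing are impossible for B's sport.
That leaves judo.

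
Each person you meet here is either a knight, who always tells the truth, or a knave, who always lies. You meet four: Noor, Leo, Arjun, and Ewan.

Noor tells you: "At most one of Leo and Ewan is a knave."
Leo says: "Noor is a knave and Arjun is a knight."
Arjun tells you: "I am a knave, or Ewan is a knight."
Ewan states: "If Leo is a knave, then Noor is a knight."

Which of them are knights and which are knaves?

Consider Noor. Suppose Noor is a knave.
Then no assignment of the remaining roles makes every statement match its speaker's type — contradiction.
So Noor is a knight.
With that fixed, Leo's statement is false, so Leo is a knave.
With that fixed, Ewan's statement is true, so Ewan is a knight.
With that fixed, Arjun's statement is true, so Arjun is a knight.

Noor: knight, Leo: knave, Arjun: knight, Ewan: knight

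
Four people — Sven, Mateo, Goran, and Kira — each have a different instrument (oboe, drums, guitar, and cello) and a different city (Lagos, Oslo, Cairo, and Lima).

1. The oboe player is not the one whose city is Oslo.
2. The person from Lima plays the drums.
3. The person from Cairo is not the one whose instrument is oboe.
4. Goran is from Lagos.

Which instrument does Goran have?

With clues 1–4, cello, drums, and guitar are impossible for Goran's instrument.
That leaves oboe.

oboe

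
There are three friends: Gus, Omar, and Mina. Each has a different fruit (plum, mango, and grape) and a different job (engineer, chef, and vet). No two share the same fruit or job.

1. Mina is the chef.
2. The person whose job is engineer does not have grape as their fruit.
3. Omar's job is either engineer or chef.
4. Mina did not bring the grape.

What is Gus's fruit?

With clues 1–4, mango and plum are impossible for Gus's fruit.
That leaves grape.

grape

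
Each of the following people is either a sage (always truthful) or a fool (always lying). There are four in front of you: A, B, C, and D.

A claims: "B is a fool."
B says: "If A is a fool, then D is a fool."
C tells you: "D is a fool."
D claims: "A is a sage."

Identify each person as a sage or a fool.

Consider A. Suppose A is a sage.
Then no assignment of the remaining roles makes every statement match its speaker's type — contradiction.
So A is a fool.
With that fixed, D's statement is false, so D is a fool.
With that fixed, B's statement is true, so B is a sage.
With that fixed, C's statement is true, so C is a sage.

A: fool, B: sage, C: sage, D: fool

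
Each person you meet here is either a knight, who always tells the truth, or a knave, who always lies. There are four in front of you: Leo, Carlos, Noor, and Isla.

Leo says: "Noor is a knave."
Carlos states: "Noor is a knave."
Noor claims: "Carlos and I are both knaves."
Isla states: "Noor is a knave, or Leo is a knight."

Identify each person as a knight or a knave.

Leo: knight, Carlos: knight, Noor: knave, Isla: knight

Consider Leo. Suppose Leo is a knave.
Then no assignment of the remaining roles makes every statement match its speaker's type — contradiction.
So Leo is a knight.
With that fixed, Isla's statement is true, so Isla is a knight.
Consider Carlos. Suppose Carlos is a knave.
Then whichever role Noor has, Noor's statement has the wrong truth value — contradiction.
So Carlos is a knight.
With that fixed, Noor's statement is false, so Noor is a knave.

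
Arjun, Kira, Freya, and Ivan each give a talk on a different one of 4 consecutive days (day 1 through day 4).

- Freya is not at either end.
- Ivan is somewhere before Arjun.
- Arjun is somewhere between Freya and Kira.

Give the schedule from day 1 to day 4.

From clue 1: Freya is in {2,3}.
From clues 1–3: Ivan → day 1, Freya → day 2, Arjun → day 3, Kira → day 4.

Ivan, Freya, Arjun, Kira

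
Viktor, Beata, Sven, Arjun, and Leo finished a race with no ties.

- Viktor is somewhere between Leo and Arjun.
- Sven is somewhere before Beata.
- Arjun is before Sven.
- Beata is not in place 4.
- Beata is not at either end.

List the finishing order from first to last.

From clue 1: Viktor is in {2,3,4}.
From clues 1–3: Arjun is in {1,3}.
From clues 1–4: Beata is in {3,5}.
From clues 1–5: Arjun → place 1, Sven → place 2, Beata → place 3, Viktor → place 4, Leo → place 5.

Arjun, Sven, Beata, Viktor, Leo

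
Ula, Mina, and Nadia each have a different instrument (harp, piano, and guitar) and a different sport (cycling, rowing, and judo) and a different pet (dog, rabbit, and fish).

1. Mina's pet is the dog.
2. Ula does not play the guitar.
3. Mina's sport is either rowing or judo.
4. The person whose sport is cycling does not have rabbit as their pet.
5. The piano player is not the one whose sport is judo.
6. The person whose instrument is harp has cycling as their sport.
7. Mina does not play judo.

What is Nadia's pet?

rabbit

Clue 1 rules out dog for Nadia's pet.
With clues 1–7, fish is impossible for Nadia's pet.
That leaves rabbit.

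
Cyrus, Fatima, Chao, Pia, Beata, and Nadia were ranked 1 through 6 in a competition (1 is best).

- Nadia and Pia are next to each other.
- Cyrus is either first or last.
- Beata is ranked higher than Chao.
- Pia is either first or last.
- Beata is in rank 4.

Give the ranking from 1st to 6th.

From clues 1–2: Cyrus is in {1,6}.
From clues 1–5: Pia → rank 1, Nadia → rank 2, Fatima → rank 3, Beata → rank 4, Chao → rank 5, Cyrus → rank 6.

Pia, Nadia, Fatima, Beata, Chao, Cyrus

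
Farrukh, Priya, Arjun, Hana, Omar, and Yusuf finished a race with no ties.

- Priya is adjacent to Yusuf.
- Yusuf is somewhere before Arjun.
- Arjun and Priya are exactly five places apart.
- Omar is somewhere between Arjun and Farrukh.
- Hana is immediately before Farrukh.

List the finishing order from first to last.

From clues 1–2: Arjun is in {3,4,5,6}.
From clues 1–3: Priya → place 1, Yusuf → place 2, Arjun → place 6.
From clues 1–4: Farrukh is in {3,4}.
From clues 1–5: Hana → place 3, Farrukh → place 4, Omar → place 5.

Priya, Yusuf, Hana, Farrukh, Omar, Arjun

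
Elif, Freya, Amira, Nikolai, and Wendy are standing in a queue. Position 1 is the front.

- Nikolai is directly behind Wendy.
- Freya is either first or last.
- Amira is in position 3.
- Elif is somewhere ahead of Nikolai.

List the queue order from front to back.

From clue 1: Nikolai is in {2,3,4,5}.
From clues 1–2: Freya is in {1,5}.
From clues 1–3: Amira → position 3.
From clues 1–4: Freya → position 1, Elif → position 2, Wendy → position 4, Nikolai → position 5.

Freya, Elif, Amira, Wendy, Nikolai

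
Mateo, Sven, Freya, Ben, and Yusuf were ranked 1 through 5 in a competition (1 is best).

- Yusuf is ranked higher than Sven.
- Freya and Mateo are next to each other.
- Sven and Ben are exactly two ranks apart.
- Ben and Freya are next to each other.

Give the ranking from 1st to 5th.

From clue 1: Sven is in {2,3,4,5}.
From clues 1–3: Sven is in {3,5}.
From clues 1–4: Mateo → rank 1, Freya → rank 2, Ben → rank 3, Yusuf → rank 4, Sven → rank 5.

Mateo, Freya, Ben, Yusuf, Sven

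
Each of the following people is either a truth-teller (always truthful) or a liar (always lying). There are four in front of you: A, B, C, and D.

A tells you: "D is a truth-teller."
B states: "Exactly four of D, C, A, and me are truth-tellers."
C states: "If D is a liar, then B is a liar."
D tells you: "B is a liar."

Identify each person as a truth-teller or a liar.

A: truth-teller, B: liar, C: truth-teller, D: truth-teller

Consider A. Suppose A is a liar.
Then no assignment of the remaining roles makes every statement match its speaker's type — contradiction.
So A is a truth-teller.
Consider B. Suppose B is a truth-teller.
Then no assignment of the remaining roles makes every statement match its speaker's type — contradiction.
So B is a liar.
With that fixed, C's statement is true, so C is a truth-teller.
With that fixed, D's statement is true, so D is a truth-teller.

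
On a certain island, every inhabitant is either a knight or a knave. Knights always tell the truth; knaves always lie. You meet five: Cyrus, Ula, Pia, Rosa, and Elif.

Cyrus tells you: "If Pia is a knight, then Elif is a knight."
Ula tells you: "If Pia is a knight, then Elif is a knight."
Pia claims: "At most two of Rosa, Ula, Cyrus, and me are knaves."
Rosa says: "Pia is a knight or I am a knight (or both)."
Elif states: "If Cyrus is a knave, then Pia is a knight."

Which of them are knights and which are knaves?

Cyrus: knight, Ula: knight, Pia: knight, Rosa: knight, Elif: knight

Consider Cyrus. Suppose Cyrus is a knave.
Then no assignment of the remaining roles makes every statement match its speaker's type — contradiction.
So Cyrus is a knight.
With that fixed, Elif's statement is true, so Elif is a knight.
With that fixed, Ula's statement is true, so Ula is a knight.
With that fixed, Pia's statement is true, so Pia is a knight.
With that fixed, Rosa's statement is true, so Rosa is a knight.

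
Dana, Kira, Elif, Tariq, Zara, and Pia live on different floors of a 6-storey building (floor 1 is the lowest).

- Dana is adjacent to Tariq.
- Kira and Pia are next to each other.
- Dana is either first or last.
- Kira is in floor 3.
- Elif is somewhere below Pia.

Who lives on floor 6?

With clues 1–3, Tariq is ruled out for floor 6.
With clues 1–4, Kira and Pia are ruled out for floor 6.
With clues 1–5, Elif and Zara are ruled out for floor 6.
So floor 6 is Dana.

Dana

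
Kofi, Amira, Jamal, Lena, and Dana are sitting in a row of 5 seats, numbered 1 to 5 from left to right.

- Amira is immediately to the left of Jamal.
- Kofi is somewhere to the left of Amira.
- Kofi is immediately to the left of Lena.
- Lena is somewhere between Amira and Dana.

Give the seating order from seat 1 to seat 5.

From clue 1: Amira is in {1,2,3,4}.
From clues 1–2: Kofi is in {1,2,3}.
From clues 1–3: Kofi is in {1,2}.
From clues 1–4: Dana → seat 1, Kofi → seat 2, Lena → seat 3, Amira → seat 4, Jamal → seat 5.

Dana, Kofi, Lena, Amira, Jamal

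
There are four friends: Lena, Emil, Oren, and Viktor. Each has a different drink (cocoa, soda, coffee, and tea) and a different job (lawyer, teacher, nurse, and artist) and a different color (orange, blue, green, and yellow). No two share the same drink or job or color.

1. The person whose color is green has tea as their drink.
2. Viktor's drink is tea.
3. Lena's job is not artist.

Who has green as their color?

With clues 1–2, Emil, Lena, and Oren are impossible for the one with color green.
That leaves Viktor.

Viktor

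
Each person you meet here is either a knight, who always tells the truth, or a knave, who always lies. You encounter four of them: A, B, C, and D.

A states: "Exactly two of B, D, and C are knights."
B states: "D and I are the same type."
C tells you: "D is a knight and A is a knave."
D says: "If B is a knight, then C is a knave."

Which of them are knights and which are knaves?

Consider A. Suppose A is a knave.
Then no assignment of the remaining roles makes every statement match its speaker's type — contradiction.
So A is a knight.
With that fixed, C's statement is false, so C is a knave.
With that fixed, D's statement is true, so D is a knight.
Consider B. Suppose B is a knave.
Then A's statement comes out false, contradicting A being a knight.
So B is a knight.

A: knight, B: knight, C: knave, D: knight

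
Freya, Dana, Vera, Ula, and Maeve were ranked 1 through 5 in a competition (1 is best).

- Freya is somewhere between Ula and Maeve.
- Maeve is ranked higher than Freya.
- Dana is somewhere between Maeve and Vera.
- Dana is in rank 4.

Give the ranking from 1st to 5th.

Maeve, Freya, Ula, Dana, Vera

From clue 1: Freya is in {2,3,4}.
From clues 1–3: Maeve is in {1,3}.
From clues 1–4: Maeve → rank 1, Freya → rank 2, Ula → rank 3, Dana → rank 4, Vera → rank 5.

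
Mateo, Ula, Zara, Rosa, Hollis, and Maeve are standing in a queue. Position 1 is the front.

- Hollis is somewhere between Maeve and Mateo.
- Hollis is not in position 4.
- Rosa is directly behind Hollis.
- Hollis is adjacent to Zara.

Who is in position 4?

Rosa

With clues 1–2, Hollis is ruled out for position 4.
With clues 1–4, Maeve, Mateo, Ula, and Zara are ruled out for position 4.
So position 4 is Rosa.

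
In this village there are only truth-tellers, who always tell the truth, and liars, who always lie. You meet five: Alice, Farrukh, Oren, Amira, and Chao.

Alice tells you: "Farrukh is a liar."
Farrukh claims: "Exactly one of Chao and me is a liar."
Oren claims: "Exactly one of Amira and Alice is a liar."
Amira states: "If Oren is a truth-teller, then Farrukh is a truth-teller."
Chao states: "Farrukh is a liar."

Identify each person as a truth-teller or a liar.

Alice: liar, Farrukh: truth-teller, Oren: truth-teller, Amira: truth-teller, Chao: liar

Consider Alice. Suppose Alice is a truth-teller.
Then no assignment of the remaining roles makes every statement match its speaker's type — contradiction.
So Alice is a liar.
Consider Farrukh. Suppose Farrukh is a liar.
Then Alice's statement comes out true, contradicting Alice being a liar.
So Farrukh is a truth-teller.
With that fixed, Amira's statement is true, so Amira is a truth-teller.
With that fixed, Chao's statement is false, so Chao is a liar.
With that fixed, Oren's statement is true, so Oren is a truth-teller.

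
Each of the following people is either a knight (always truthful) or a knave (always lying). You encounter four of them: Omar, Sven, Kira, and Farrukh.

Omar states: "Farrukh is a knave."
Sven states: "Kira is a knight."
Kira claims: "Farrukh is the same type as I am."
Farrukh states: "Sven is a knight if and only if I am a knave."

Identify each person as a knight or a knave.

Omar: knave, Sven: knave, Kira: knave, Farrukh: knight

Consider Omar. Suppose Omar is a knight.
Then no assignment of the remaining roles makes every statement match its speaker's type — contradiction.
So Omar is a knave.
Consider Sven. Suppose Sven is a knight.
Then whichever role Farrukh has, Farrukh's statement has the wrong truth value — contradiction.
So Sven is a knave.
Consider Kira. Suppose Kira is a knight.
Then Sven's statement comes out true, contradicting Sven being a knave.
So Kira is a knave.
Consider Farrukh. Suppose Farrukh is a knave.
Then Omar's statement comes out true, contradicting Omar being a knave.
So Farrukh is a knight.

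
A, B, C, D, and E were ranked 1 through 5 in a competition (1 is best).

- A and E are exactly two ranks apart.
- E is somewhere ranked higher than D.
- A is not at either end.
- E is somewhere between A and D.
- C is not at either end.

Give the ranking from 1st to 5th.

From clues 1–2: D is in {2,3,4,5}.
From clues 1–3: A is in {2,3,4}.
From clues 1–4: A → rank 2, E → rank 4, D → rank 5.
From clues 1–5: B → rank 1, C → rank 3.

B, A, C, E, D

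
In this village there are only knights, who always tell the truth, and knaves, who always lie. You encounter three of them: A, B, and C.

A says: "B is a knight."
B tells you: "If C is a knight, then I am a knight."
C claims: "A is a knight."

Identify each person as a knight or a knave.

A: knight, B: knight, C: knight

Consider A. Suppose A is a knave.
Then no assignment of the remaining roles makes every statement match its speaker's type — contradiction.
So A is a knight.
With that fixed, C's statement is true, so C is a knight.
Consider B. Suppose B is a knave.
Then A's statement comes out false, contradicting A being a knight.
So B is a knight.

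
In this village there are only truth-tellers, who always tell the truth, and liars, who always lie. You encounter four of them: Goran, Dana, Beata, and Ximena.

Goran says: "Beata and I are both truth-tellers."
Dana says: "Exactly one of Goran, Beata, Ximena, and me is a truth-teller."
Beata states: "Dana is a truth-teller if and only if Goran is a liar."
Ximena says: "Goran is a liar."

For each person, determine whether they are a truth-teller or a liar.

Consider Goran. Suppose Goran is a liar.
Then no assignment of the remaining roles makes every statement match its speaker's type — contradiction.
So Goran is a truth-teller.
With that fixed, Ximena's statement is false, so Ximena is a liar.
Consider Dana. Suppose Dana is a truth-teller.
Then Dana's own statement would have to be true, but it can't be — contradiction.
So Dana is a liar.
With that fixed, Beata's statement is true, so Beata is a truth-teller.

Goran: truth-teller, Dana: liar, Beata: truth-teller, Ximena: liar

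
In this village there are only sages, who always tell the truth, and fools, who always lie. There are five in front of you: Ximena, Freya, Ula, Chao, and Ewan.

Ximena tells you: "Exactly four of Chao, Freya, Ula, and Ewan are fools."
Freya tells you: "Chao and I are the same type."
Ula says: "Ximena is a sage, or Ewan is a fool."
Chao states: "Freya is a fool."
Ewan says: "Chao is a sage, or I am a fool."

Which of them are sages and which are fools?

Consider Ximena. Suppose Ximena is a sage.
Then no assignment of the remaining roles makes every statement match its speaker's type — contradiction.
So Ximena is a fool.
Consider Freya. Suppose Freya is a sage.
Then no assignment of the remaining roles makes every statement match its speaker's type — contradiction.
So Freya is a fool.
With that fixed, Chao's statement is true, so Chao is a sage.
With that fixed, Ewan's statement is true, so Ewan is a sage.
With that fixed, Ula's statement is false, so Ula is a fool.

Ximena: fool, Freya: fool, Ula: fool, Chao: sage, Ewan: sage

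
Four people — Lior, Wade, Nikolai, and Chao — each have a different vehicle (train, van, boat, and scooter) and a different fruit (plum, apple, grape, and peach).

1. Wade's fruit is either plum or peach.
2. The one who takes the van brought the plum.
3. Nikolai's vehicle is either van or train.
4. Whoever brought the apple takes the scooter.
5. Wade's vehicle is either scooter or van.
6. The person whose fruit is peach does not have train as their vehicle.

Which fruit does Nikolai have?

With clues 1–4, apple is impossible for Nikolai's fruit.
With clues 1–5, plum is impossible for Nikolai's fruit.
With clues 1–6, peach is impossible for Nikolai's fruit.
That leaves grape.

grape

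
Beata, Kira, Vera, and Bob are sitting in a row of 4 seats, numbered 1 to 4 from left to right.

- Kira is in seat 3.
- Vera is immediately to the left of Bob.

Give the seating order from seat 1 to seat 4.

From clue 1: Kira → seat 3.
From clues 1–2: Vera → seat 1, Bob → seat 2, Beata → seat 4.

Vera, Bob, Kira, Beata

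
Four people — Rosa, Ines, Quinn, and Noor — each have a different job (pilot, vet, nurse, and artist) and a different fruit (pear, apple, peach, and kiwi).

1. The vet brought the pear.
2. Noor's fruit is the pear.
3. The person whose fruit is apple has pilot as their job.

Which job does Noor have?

With clues 1–2, artist, nurse, and pilot are impossible for Noor's job.
That leaves vet.

vet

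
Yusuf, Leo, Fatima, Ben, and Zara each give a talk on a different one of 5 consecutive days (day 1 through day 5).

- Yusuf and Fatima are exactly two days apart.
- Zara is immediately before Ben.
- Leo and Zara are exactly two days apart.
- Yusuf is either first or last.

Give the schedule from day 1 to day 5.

From clues 1–2: Leo is in {2,4}.
From clues 1–3: Leo → day 2, Zara → day 4, Ben → day 5.
From clues 1–4: Yusuf → day 1, Fatima → day 3.

Yusuf, Leo, Fatima, Zara, Ben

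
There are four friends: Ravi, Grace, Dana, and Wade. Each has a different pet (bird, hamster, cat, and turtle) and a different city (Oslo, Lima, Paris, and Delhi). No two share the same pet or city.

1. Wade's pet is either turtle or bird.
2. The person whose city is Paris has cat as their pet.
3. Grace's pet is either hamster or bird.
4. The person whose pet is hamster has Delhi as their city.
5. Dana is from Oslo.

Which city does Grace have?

With clues 1–3, Paris is impossible for Grace's city.
With clues 1–5, Lima and Oslo are impossible for Grace's city.
That leaves Delhi.

Delhi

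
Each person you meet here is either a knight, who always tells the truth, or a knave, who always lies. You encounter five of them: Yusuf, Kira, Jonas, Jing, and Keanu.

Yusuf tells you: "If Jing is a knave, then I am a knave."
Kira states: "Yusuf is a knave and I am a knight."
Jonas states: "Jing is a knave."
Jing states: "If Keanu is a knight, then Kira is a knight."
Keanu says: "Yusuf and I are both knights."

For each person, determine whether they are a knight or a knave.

Consider Yusuf. Suppose Yusuf is a knave.
Then Yusuf's own statement would have to be false, but it can't be — contradiction.
So Yusuf is a knight.
With that fixed, Kira's statement is false, so Kira is a knave.
Consider Jonas. Suppose Jonas is a knight.
Then no assignment of the remaining roles makes every statement match its speaker's type — contradiction.
So Jonas is a knave.
Consider Jing. Suppose Jing is a knave.
Then Yusuf's statement comes out false, contradicting Yusuf being a knight.
So Jing is a knight.
Consider Keanu. Suppose Keanu is a knight.
Then Jing's statement comes out false, contradicting Jing being a knight.
So Keanu is a knave.

Yusuf: knight, Kira: knave, Jonas: knave, Jing: knight, Keanu: knave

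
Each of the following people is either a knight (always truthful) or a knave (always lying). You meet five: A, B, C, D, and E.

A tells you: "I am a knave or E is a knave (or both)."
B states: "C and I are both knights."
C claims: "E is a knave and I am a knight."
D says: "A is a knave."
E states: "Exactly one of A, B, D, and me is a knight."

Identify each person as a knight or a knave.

Consider A. Suppose A is a knave.
Then A's own statement would have to be false, but it can't be — contradiction.
So A is a knight.
With that fixed, D's statement is false, so D is a knave.
Consider B. Suppose B is a knave.
Then whichever role E has, E's statement has the wrong truth value — contradiction.
So B is a knight.
With that fixed, E's statement is false, so E is a knave.
Consider C. Suppose C is a knave.
Then B's statement comes out false, contradicting B being a knight.
So C is a knight.

A: knight, B: knight, C: knight, D: knave, E: knave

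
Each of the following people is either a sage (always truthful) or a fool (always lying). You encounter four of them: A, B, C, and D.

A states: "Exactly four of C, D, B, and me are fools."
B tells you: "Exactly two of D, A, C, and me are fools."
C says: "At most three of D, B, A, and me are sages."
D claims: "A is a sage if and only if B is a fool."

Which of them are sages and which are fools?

A: fool, B: fool, C: sage, D: fool

Consider A. Suppose A is a sage.
Then A's own statement would have to be true, but it can't be — contradiction.
So A is a fool.
With that fixed, C's statement is true, so C is a sage.
Consider B. Suppose B is a sage.
Then no assignment of the remaining roles makes every statement match its speaker's type — contradiction.
So B is a fool.
With that fixed, D's statement is false, so D is a fool.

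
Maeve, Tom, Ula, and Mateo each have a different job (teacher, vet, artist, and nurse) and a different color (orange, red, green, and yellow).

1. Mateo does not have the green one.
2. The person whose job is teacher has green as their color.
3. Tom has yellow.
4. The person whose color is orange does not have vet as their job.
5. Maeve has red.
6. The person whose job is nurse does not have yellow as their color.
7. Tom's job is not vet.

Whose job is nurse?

With clues 1–5, Ula is impossible for the one with job nurse.
With clues 1–6, Tom is impossible for the one with job nurse.
With clues 1–7, Maeve is impossible for the one with job nurse.
That leaves Mateo.

Mateo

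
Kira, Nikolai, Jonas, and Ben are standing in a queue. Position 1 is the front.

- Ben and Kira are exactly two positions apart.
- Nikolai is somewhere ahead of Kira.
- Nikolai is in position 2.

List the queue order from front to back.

Ben, Nikolai, Kira, Jonas

From clues 1–2: Kira is in {2,3,4}.
From clues 1–3: Ben → position 1, Nikolai → position 2, Kira → position 3, Jonas → position 4.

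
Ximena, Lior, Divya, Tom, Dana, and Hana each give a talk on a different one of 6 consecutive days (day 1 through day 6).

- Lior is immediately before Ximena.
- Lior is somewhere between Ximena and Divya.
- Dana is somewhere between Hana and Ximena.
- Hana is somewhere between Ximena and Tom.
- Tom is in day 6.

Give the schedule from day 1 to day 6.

From clue 1: Ximena is in {2,3,4,5,6}.
From clues 1–2: Ximena is in {3,4,5,6}.
From clues 1–4: Ximena is in {3,6}.
From clues 1–5: Divya → day 1, Lior → day 2, Ximena → day 3, Dana → day 4, Hana → day 5, Tom → day 6.

Divya, Lior, Ximena, Dana, Hana, Tom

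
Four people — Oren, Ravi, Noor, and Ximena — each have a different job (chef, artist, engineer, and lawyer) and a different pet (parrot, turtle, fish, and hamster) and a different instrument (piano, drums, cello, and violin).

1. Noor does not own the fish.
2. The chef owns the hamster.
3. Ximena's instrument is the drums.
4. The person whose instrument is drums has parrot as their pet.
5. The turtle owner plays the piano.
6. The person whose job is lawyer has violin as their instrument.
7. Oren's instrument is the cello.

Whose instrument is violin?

With clues 1–3, Ximena is impossible for the one with instrument violin.
With clues 1–6, Noor is impossible for the one with instrument violin.
With clues 1–7, Oren is impossible for the one with instrument violin.
That leaves Ravi.

Ravi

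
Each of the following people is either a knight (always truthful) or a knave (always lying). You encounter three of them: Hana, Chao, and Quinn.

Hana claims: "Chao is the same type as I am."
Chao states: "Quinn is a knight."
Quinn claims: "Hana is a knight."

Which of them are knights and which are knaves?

Consider Hana. Suppose Hana is a knave.
Then no assignment of the remaining roles makes every statement match its speaker's type — contradiction.
So Hana is a knight.
With that fixed, Quinn's statement is true, so Quinn is a knight.
With that fixed, Chao's statement is true, so Chao is a knight.

Hana: knight, Chao: knight, Quinn: knight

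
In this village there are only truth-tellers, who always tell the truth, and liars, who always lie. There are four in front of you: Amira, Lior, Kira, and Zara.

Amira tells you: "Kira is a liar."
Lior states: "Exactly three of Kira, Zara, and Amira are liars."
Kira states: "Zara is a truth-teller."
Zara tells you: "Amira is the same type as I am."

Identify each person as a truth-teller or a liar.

Amira: truth-teller, Lior: liar, Kira: liar, Zara: liar

Consider Amira. Suppose Amira is a liar.
Then whichever role Zara has, Zara's statement has the wrong truth value — contradiction.
So Amira is a truth-teller.
With that fixed, Lior's statement is false, so Lior is a liar.
Consider Kira. Suppose Kira is a truth-teller.
Then Amira's statement comes out false, contradicting Amira being a truth-teller.
So Kira is a liar.
Consider Zara. Suppose Zara is a truth-teller.
Then Kira's statement comes out true, contradicting Kira being a liar.
So Zara is a liar.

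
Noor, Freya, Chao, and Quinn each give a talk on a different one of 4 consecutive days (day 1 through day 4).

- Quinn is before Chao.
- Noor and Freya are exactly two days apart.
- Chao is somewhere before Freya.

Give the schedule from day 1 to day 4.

From clue 1: Chao is in {2,3,4}.
From clues 1–2: Chao is in {3,4}.
From clues 1–3: Quinn → day 1, Noor → day 2, Chao → day 3, Freya → day 4.

Quinn, Noor, Chao, Freya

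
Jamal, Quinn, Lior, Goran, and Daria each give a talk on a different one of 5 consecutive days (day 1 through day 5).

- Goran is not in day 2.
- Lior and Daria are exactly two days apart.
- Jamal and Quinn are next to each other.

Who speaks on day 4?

With clues 1–3, Daria, Jamal, Lior, and Quinn are ruled out for day 4.
So day 4 is Goran.

Goran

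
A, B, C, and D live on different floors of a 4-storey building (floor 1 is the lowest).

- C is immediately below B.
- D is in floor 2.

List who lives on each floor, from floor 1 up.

From clue 1: B is in {2,3,4}.
From clues 1–2: A → floor 1, D → floor 2, C → floor 3, B → floor 4.

A, D, C, B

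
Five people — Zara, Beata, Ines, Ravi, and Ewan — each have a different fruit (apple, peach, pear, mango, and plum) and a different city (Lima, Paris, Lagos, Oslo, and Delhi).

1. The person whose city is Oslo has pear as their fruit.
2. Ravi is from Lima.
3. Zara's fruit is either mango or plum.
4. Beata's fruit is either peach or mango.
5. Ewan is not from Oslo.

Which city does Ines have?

With clues 1–2, Lima is impossible for Ines's city.
With clues 1–5, Delhi, Lagos, and Paris are impossible for Ines's city.
That leaves Oslo.

Oslo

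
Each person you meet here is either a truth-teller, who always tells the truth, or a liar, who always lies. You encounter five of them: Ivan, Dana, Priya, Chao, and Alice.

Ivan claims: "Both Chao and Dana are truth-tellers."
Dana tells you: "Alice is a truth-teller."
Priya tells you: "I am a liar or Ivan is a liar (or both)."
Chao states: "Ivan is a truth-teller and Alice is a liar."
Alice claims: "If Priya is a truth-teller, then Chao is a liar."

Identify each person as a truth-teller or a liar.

Consider Ivan. Suppose Ivan is a truth-teller.
Then whichever role Priya has, Priya's statement has the wrong truth value — contradiction.
So Ivan is a liar.
With that fixed, Priya's statement is true, so Priya is a truth-teller.
With that fixed, Chao's statement is false, so Chao is a liar.
With that fixed, Alice's statement is true, so Alice is a truth-teller.
With that fixed, Dana's statement is true, so Dana is a truth-teller.

Ivan: liar, Dana: truth-teller, Priya: truth-teller, Chao: liar, Alice: truth-teller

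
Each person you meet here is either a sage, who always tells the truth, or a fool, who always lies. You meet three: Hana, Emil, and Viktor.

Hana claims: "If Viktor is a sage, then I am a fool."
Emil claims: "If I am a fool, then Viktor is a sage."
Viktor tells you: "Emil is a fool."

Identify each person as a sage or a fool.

Hana: sage, Emil: sage, Viktor: fool

Consider Hana. Suppose Hana is a fool.
Then Hana's own statement would have to be false, but it can't be — contradiction.
So Hana is a sage.
Consider Emil. Suppose Emil is a fool.
Then no assignment of the remaining roles makes every statement match its speaker's type — contradiction.
So Emil is a sage.
With that fixed, Viktor's statement is false, so Viktor is a fool.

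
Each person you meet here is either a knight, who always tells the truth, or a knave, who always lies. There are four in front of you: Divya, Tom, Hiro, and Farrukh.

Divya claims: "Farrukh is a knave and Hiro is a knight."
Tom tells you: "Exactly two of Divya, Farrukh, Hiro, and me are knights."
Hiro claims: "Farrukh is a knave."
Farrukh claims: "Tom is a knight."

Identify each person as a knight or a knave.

Divya: knave, Tom: knight, Hiro: knave, Farrukh: knight

Consider Divya. Suppose Divya is a knight.
Then no assignment of the remaining roles makes every statement match its speaker's type — contradiction.
So Divya is a knave.
Consider Tom. Suppose Tom is a knave.
Then no assignment of the remaining roles makes every statement match its speaker's type — contradiction.
So Tom is a knight.
With that fixed, Farrukh's statement is true, so Farrukh is a knight.
With that fixed, Hiro's statement is false, so Hiro is a knave.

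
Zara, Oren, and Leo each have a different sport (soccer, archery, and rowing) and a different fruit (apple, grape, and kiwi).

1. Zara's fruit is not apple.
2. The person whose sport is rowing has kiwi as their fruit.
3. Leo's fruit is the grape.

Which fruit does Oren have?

apple

With clues 1–3, grape and kiwi are impossible for Oren's fruit.
That leaves apple.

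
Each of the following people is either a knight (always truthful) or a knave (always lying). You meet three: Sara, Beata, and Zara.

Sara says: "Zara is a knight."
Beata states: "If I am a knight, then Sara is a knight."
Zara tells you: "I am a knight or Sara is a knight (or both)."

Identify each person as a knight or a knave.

Sara: knight, Beata: knight, Zara: knight

Consider Sara. Suppose Sara is a knave.
Then whichever role Beata has, Beata's statement has the wrong truth value — contradiction.
So Sara is a knight.
With that fixed, Beata's statement is true, so Beata is a knight.
With that fixed, Zara's statement is true, so Zara is a knight.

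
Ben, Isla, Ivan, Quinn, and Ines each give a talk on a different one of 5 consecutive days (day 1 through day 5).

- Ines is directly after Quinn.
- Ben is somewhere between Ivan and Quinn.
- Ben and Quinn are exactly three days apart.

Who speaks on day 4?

With clues 1–3, Ines, Isla, Ivan, and Quinn are ruled out for day 4.
So day 4 is Ben.

Ben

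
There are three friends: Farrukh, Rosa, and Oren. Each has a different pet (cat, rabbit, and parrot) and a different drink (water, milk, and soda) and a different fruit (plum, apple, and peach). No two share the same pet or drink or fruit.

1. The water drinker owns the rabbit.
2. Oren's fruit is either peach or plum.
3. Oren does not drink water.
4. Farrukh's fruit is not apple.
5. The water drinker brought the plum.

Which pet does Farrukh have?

With clues 1–5, cat and parrot are impossible for Farrukh's pet.
That leaves rabbit.

rabbit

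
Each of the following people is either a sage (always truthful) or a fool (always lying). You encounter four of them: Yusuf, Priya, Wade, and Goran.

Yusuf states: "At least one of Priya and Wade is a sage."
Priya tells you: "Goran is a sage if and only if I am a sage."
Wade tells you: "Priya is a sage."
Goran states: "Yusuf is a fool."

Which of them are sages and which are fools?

Yusuf: fool, Priya: fool, Wade: fool, Goran: sage

Consider Yusuf. Suppose Yusuf is a sage.
Then no assignment of the remaining roles makes every statement match its speaker's type — contradiction.
So Yusuf is a fool.
With that fixed, Goran's statement is true, so Goran is a sage.
Consider Priya. Suppose Priya is a sage.
Then Yusuf's statement comes out true, contradicting Yusuf being a fool.
So Priya is a fool.
With that fixed, Wade's statement is false, so Wade is a fool.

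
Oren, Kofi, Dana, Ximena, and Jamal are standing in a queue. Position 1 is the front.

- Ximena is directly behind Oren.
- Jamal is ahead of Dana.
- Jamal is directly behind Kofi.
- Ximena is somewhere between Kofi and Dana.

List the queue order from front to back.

Kofi, Jamal, Oren, Ximena, Dana

From clue 1: Oren is in {1,2,3,4}.
From clues 1–3: Kofi is in {1,3}.
From clues 1–4: Kofi → position 1, Jamal → position 2, Oren → position 3, Ximena → position 4, Dana → position 5.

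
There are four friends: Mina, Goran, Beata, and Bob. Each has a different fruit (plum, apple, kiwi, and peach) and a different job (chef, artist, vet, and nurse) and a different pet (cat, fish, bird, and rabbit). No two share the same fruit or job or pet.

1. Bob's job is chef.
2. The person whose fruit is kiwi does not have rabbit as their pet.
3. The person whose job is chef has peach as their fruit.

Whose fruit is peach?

With clues 1–3, Beata, Goran, and Mina are impossible for the one with fruit peach.
That leaves Bob.

Bob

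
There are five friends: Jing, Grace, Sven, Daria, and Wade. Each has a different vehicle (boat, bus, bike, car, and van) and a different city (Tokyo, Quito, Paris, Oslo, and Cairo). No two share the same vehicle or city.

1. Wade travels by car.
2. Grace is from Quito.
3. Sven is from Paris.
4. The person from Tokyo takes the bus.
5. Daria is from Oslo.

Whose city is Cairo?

Wade

With clues 1–2, Grace is impossible for the one with city Cairo.
With clues 1–3, Sven is impossible for the one with city Cairo.
With clues 1–5, Daria and Jing are impossible for the one with city Cairo.
That leaves Wade.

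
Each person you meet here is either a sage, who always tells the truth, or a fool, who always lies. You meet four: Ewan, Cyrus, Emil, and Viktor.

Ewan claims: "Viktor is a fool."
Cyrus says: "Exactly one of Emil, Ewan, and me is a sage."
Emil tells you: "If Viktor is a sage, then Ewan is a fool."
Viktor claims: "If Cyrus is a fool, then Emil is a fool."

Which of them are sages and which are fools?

Ewan: sage, Cyrus: fool, Emil: sage, Viktor: fool

Consider Ewan. Suppose Ewan is a fool.
Then no assignment of the remaining roles makes every statement match its speaker's type — contradiction.
So Ewan is a sage.
Consider Cyrus. Suppose Cyrus is a sage.
Then Cyrus's own statement would have to be true, but it can't be — contradiction.
So Cyrus is a fool.
Consider Emil. Suppose Emil is a fool.
Then Cyrus's statement comes out true, contradicting Cyrus being a fool.
So Emil is a sage.
With that fixed, Viktor's statement is false, so Viktor is a fool.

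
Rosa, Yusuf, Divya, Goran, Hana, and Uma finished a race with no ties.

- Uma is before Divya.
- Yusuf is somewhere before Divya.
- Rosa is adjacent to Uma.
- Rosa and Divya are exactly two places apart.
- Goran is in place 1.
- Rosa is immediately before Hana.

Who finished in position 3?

With clues 1–3, Divya is ruled out for place 3.
With clues 1–5, Goran is ruled out for place 3.
With clues 1–6, Hana, Rosa, and Yusuf are ruled out for place 3.
So place 3 is Uma.

Uma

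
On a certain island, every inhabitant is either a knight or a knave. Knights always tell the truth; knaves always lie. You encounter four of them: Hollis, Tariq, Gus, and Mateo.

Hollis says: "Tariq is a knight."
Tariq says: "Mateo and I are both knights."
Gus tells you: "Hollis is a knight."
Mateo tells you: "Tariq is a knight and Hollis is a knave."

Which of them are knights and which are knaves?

Hollis: knave, Tariq: knave, Gus: knave, Mateo: knave

Consider Hollis. Suppose Hollis is a knight.
Then no assignment of the remaining roles makes every statement match its speaker's type — contradiction.
So Hollis is a knave.
With that fixed, Gus's statement is false, so Gus is a knave.
Consider Tariq. Suppose Tariq is a knight.
Then Hollis's statement comes out true, contradicting Hollis being a knave.
So Tariq is a knave.
With that fixed, Mateo's statement is false, so Mateo is a knave.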